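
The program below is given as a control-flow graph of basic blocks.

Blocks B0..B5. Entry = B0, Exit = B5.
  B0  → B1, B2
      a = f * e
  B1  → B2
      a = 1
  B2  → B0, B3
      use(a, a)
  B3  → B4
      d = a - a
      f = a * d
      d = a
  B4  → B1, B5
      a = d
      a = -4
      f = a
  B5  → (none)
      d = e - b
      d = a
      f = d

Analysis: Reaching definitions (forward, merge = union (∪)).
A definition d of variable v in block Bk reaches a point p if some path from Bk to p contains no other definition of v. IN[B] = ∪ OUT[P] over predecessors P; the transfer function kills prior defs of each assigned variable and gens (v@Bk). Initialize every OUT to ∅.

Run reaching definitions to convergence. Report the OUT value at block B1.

Converged values:
  B0:   IN={a@B0, a@B1, d@B3, f@B4}   OUT={a@B0, d@B3, f@B4}
  B1:   IN={a@B0, a@B4, d@B3, f@B4}   OUT={a@B1, d@B3, f@B4}
  B2:   IN={a@B0, a@B1, d@B3, f@B4}   OUT={a@B0, a@B1, d@B3, f@B4}
  B3:   IN={a@B0, a@B1, d@B3, f@B4}   OUT={a@B0, a@B1, d@B3, f@B3}
  B4:   IN={a@B0, a@B1, d@B3, f@B3}   OUT={a@B4, d@B3, f@B4}
  B5:   IN={a@B4, d@B3, f@B4}   OUT={a@B4, d@B5, f@B5}

Merge at B1: IN[B1] = OUT[B0] ⊔ OUT[B4] = {a@B0, a@B4, d@B3, f@B4}
Applying B1's transfer function to that IN value gives OUT[B1] (row B1 above).

Answer: {a@B1, d@B3, f@B4}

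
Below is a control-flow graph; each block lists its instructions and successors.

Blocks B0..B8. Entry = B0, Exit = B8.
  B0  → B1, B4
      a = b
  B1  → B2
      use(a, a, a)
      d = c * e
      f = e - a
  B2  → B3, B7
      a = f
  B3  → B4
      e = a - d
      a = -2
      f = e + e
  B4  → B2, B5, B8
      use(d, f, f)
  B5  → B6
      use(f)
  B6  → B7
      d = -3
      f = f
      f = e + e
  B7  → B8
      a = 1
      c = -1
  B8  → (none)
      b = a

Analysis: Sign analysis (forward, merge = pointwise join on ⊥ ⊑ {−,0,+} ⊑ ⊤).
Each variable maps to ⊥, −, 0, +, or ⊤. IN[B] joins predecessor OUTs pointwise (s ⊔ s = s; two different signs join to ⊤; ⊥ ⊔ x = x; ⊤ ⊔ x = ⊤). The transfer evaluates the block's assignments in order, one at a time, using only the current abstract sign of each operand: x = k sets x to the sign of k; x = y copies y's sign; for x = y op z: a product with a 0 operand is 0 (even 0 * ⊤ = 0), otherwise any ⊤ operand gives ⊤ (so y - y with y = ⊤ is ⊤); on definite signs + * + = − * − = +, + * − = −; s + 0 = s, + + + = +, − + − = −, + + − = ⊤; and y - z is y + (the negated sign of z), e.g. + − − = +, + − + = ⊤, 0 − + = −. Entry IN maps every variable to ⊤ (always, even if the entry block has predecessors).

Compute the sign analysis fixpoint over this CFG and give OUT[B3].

Answer: {a: -, b: ⊤, c: ⊤, d: ⊤, e: ⊤, f: ⊤}

Derivation:
Converged values:
  B0:   IN=(all ⊤)   OUT=(all ⊤)
  B1:   IN=(all ⊤)   OUT=(all ⊤)
  B2:   IN=(all ⊤)   OUT=(all ⊤)
  B3:   IN=(all ⊤)   OUT={a:-; rest ⊤}
  B4:   IN=(all ⊤)   OUT=(all ⊤)
  B5:   IN=(all ⊤)   OUT=(all ⊤)
  B6:   IN=(all ⊤)   OUT={d:-; rest ⊤}
  B7:   IN=(all ⊤)   OUT={a:+, c:-; rest ⊤}
  B8:   IN=(all ⊤)   OUT=(all ⊤)

Merge at B3: IN[B3] = OUT[B2] = {a: ⊤, b: ⊤, c: ⊤, d: ⊤, e: ⊤, f: ⊤}
Applying B3's transfer function to that IN value gives OUT[B3] (row B3 above).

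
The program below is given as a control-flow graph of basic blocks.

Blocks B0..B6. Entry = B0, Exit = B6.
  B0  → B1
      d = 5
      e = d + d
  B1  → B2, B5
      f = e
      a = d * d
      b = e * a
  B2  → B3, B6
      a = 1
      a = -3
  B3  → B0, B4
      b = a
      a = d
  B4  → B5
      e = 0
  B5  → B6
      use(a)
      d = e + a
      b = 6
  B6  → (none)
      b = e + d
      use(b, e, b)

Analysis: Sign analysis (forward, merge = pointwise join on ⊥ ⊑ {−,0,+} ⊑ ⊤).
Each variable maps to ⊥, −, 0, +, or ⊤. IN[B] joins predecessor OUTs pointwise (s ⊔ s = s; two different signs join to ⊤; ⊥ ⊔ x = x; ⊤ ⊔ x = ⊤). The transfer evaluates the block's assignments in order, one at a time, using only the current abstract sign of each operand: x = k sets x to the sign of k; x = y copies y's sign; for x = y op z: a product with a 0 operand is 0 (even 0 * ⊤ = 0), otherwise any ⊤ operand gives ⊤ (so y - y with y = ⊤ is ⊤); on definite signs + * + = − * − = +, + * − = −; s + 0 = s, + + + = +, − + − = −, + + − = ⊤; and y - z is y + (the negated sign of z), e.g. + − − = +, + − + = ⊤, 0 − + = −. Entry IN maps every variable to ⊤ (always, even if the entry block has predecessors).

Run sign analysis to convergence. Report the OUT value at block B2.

Converged values:
  B0: | IN=(all ⊤) | OUT={d:+, e:+; rest ⊤}
  B1: | IN={d:+, e:+; rest ⊤} | OUT={a:+, b:+, d:+, e:+, f:+; rest ⊤}
  B2: | IN={a:+, b:+, d:+, e:+, f:+; rest ⊤} | OUT={a:-, b:+, d:+, e:+, f:+; rest ⊤}
  B3: | IN={a:-, b:+, d:+, e:+, f:+; rest ⊤} | OUT={a:+, b:-, d:+, e:+, f:+; rest ⊤}
  B4: | IN={a:+, b:-, d:+, e:+, f:+; rest ⊤} | OUT={a:+, b:-, d:+, e:0, f:+; rest ⊤}
  B5: | IN={a:+, d:+, f:+; rest ⊤} | OUT={a:+, b:+, f:+; rest ⊤}
  B6: | IN={b:+, f:+; rest ⊤} | OUT={f:+; rest ⊤}

Merge at B2: IN[B2] = OUT[B1] = {a: +, b: +, c: ⊤, d: +, e: +, f: +}
Applying B2's transfer function to that IN value gives OUT[B2] (row B2 above).

Answer: {a: -, b: +, c: ⊤, d: +, e: +, f: +}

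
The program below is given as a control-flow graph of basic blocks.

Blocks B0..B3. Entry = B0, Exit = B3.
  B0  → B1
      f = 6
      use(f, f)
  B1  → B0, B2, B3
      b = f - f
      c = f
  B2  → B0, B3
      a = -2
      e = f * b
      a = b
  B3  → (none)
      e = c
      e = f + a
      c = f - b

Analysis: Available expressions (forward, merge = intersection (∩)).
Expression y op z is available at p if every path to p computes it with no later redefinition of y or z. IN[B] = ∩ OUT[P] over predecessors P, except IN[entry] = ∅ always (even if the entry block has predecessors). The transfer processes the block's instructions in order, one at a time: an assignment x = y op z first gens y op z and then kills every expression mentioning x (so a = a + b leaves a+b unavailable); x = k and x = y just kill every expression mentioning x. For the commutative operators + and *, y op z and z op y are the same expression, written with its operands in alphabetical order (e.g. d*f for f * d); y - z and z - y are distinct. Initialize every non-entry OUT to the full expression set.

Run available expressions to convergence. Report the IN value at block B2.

Converged values:
  B0:   IN={}   OUT={}
  B1:   IN={}   OUT={f-f}
  B2:   IN={f-f}   OUT={b*f, f-f}
  B3:   IN={f-f}   OUT={a+f, f-b, f-f}

Merge at B2: IN[B2] = OUT[B1] = {f-f}

Answer: {f-f}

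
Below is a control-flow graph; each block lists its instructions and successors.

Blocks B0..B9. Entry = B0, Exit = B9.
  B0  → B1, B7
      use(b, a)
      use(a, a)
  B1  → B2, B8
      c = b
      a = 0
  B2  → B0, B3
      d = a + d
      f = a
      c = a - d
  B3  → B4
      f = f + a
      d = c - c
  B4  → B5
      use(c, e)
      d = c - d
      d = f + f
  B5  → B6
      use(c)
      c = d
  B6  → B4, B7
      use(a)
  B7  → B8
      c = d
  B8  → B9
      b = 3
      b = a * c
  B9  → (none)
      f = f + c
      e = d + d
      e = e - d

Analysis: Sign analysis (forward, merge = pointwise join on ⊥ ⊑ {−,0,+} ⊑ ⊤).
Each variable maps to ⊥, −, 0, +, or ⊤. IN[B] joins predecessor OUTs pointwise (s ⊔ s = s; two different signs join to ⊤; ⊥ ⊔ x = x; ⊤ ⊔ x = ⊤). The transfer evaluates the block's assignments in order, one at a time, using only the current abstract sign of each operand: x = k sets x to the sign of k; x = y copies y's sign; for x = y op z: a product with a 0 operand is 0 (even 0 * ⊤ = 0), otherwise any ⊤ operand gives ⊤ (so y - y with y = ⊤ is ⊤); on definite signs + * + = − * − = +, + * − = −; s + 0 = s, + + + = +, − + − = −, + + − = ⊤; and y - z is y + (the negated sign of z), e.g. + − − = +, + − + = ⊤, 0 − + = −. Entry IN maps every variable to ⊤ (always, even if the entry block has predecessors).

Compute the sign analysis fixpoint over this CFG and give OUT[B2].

Fixpoint table:
  B0:   IN=(all ⊤)   OUT=(all ⊤)
  B1:   IN=(all ⊤)   OUT={a:0; rest ⊤}
  B2:   IN={a:0; rest ⊤}   OUT={a:0, f:0; rest ⊤}
  B3:   IN={a:0, f:0; rest ⊤}   OUT={a:0, f:0; rest ⊤}
  B4:   IN={a:0, f:0; rest ⊤}   OUT={a:0, d:0, f:0; rest ⊤}
  B5:   IN={a:0, d:0, f:0; rest ⊤}   OUT={a:0, c:0, d:0, f:0; rest ⊤}
  B6:   IN={a:0, c:0, d:0, f:0; rest ⊤}   OUT={a:0, c:0, d:0, f:0; rest ⊤}
  B7:   IN=(all ⊤)   OUT=(all ⊤)
  B8:   IN=(all ⊤)   OUT=(all ⊤)
  B9:   IN=(all ⊤)   OUT=(all ⊤)

Merge at B2: IN[B2] = OUT[B1] = {a: 0, b: ⊤, c: ⊤, d: ⊤, e: ⊤, f: ⊤}
Applying B2's transfer function to that IN value gives OUT[B2] (row B2 above).

Answer: {a: 0, b: ⊤, c: ⊤, d: ⊤, e: ⊤, f: 0}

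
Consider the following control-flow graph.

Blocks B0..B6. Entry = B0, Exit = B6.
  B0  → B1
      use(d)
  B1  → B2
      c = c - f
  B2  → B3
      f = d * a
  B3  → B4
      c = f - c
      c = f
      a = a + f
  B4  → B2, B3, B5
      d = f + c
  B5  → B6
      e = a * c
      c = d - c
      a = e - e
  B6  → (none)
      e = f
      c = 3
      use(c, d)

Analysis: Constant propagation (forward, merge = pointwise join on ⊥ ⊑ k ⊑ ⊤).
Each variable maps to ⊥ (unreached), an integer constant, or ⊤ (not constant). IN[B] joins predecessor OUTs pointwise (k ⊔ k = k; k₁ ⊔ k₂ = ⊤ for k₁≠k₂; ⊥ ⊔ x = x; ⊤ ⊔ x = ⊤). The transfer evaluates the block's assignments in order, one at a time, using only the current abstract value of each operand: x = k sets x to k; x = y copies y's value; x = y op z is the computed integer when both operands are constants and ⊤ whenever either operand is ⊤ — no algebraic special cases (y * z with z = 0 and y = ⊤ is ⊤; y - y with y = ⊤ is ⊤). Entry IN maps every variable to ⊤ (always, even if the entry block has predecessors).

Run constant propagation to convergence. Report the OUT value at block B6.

Per-block solution:
  B0: | IN=(all ⊤) | OUT=(all ⊤)
  B1: | IN=(all ⊤) | OUT=(all ⊤)
  B2: | IN=(all ⊤) | OUT=(all ⊤)
  B3: | IN=(all ⊤) | OUT=(all ⊤)
  B4: | IN=(all ⊤) | OUT=(all ⊤)
  B5: | IN=(all ⊤) | OUT=(all ⊤)
  B6: | IN=(all ⊤) | OUT={c:3; rest ⊤}

Merge at B6: IN[B6] = OUT[B5] = {a: ⊤, b: ⊤, c: ⊤, d: ⊤, e: ⊤, f: ⊤}
Applying B6's transfer function to that IN value gives OUT[B6] (row B6 above).

Answer: {a: ⊤, b: ⊤, c: 3, d: ⊤, e: ⊤, f: ⊤}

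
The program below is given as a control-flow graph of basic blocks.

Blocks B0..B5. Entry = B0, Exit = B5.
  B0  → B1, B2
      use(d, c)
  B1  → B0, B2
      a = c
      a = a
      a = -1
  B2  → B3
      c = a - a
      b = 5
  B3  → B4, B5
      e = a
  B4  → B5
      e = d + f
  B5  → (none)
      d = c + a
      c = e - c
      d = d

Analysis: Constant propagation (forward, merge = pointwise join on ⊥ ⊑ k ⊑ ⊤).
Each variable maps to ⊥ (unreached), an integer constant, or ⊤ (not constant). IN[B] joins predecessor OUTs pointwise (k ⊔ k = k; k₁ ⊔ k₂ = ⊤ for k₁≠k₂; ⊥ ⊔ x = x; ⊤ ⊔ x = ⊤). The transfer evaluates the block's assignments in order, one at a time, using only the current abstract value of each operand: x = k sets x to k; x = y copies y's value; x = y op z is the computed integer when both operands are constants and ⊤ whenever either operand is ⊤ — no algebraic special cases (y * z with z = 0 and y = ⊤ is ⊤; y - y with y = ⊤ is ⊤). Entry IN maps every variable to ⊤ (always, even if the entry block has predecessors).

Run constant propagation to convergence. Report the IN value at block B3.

Converged values:
  B0:   IN=(all ⊤)   OUT=(all ⊤)
  B1:   IN=(all ⊤)   OUT={a:-1; rest ⊤}
  B2:   IN=(all ⊤)   OUT={b:5; rest ⊤}
  B3:   IN={b:5; rest ⊤}   OUT={b:5; rest ⊤}
  B4:   IN={b:5; rest ⊤}   OUT={b:5; rest ⊤}
  B5:   IN={b:5; rest ⊤}   OUT={b:5; rest ⊤}

Merge at B3: IN[B3] = OUT[B2] = {a: ⊤, b: 5, c: ⊤, d: ⊤, e: ⊤, f: ⊤}

Answer: {a: ⊤, b: 5, c: ⊤, d: ⊤, e: ⊤, f: ⊤}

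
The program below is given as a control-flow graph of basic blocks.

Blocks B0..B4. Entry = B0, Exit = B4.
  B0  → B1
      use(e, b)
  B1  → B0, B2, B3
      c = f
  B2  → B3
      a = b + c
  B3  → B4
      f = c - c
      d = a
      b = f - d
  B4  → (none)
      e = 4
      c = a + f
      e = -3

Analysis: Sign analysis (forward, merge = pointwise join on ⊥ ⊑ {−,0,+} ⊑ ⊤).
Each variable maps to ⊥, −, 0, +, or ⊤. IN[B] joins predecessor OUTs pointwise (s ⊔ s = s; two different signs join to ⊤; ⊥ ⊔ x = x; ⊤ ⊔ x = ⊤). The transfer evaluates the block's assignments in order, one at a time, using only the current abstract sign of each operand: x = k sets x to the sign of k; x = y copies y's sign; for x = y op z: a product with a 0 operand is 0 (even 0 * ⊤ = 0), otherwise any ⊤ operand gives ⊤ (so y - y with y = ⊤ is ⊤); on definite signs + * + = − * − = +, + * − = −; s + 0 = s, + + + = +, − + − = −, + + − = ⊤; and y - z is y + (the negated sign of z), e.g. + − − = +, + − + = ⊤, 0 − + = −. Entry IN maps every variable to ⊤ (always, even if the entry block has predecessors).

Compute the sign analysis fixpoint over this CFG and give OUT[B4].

Fixpoint table:
  B0: | IN=(all ⊤) | OUT=(all ⊤)
  B1: | IN=(all ⊤) | OUT=(all ⊤)
  B2: | IN=(all ⊤) | OUT=(all ⊤)
  B3: | IN=(all ⊤) | OUT=(all ⊤)
  B4: | IN=(all ⊤) | OUT={e:-; rest ⊤}

Merge at B4: IN[B4] = OUT[B3] = {a: ⊤, b: ⊤, c: ⊤, d: ⊤, e: ⊤, f: ⊤}
Applying B4's transfer function to that IN value gives OUT[B4] (row B4 above).

Answer: {a: ⊤, b: ⊤, c: ⊤, d: ⊤, e: -, f: ⊤}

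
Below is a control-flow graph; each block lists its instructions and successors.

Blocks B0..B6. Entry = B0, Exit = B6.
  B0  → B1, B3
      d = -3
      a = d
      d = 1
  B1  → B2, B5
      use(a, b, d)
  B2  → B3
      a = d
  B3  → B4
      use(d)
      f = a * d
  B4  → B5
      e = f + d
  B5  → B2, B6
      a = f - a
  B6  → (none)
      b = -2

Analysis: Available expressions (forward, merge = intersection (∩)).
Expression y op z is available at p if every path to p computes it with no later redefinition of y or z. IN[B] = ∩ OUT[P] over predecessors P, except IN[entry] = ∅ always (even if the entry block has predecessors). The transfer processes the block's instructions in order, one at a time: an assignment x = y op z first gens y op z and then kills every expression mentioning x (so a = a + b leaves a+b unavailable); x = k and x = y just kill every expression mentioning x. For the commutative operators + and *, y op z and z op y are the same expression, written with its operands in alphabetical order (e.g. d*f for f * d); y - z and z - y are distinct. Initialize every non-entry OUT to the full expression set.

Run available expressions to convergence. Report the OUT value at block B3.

Answer: {a*d}

Derivation:
Per-block solution:
  B0:  IN={}  OUT={}
  B1:  IN={}  OUT={}
  B2:  IN={}  OUT={}
  B3:  IN={}  OUT={a*d}
  B4:  IN={a*d}  OUT={a*d, d+f}
  B5:  IN={}  OUT={}
  B6:  IN={}  OUT={}

Merge at B3: IN[B3] = OUT[B0] ∩ OUT[B2] = {}
Applying B3's transfer function to that IN value gives OUT[B3] (row B3 above).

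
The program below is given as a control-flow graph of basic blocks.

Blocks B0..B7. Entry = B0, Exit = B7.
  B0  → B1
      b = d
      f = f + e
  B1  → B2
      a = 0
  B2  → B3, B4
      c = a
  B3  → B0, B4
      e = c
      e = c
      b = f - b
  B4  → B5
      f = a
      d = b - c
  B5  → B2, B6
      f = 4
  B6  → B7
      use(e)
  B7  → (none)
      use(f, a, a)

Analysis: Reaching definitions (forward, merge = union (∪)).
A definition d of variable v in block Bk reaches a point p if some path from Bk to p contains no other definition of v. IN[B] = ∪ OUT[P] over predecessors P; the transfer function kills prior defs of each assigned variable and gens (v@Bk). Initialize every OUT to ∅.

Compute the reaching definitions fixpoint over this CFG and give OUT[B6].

Fixpoint table:
  B0: | IN={a@B1, b@B3, c@B2, d@B4, e@B3, f@B0, f@B5} | OUT={a@B1, b@B0, c@B2, d@B4, e@B3, f@B0}
  B1: | IN={a@B1, b@B0, c@B2, d@B4, e@B3, f@B0} | OUT={a@B1, b@B0, c@B2, d@B4, e@B3, f@B0}
  B2: | IN={a@B1, b@B0, b@B3, c@B2, d@B4, e@B3, f@B0, f@B5} | OUT={a@B1, b@B0, b@B3, c@B2, d@B4, e@B3, f@B0, f@B5}
  B3: | IN={a@B1, b@B0, b@B3, c@B2, d@B4, e@B3, f@B0, f@B5} | OUT={a@B1, b@B3, c@B2, d@B4, e@B3, f@B0, f@B5}
  B4: | IN={a@B1, b@B0, b@B3, c@B2, d@B4, e@B3, f@B0, f@B5} | OUT={a@B1, b@B0, b@B3, c@B2, d@B4, e@B3, f@B4}
  B5: | IN={a@B1, b@B0, b@B3, c@B2, d@B4, e@B3, f@B4} | OUT={a@B1, b@B0, b@B3, c@B2, d@B4, e@B3, f@B5}
  B6: | IN={a@B1, b@B0, b@B3, c@B2, d@B4, e@B3, f@B5} | OUT={a@B1, b@B0, b@B3, c@B2, d@B4, e@B3, f@B5}
  B7: | IN={a@B1, b@B0, b@B3, c@B2, d@B4, e@B3, f@B5} | OUT={a@B1, b@B0, b@B3, c@B2, d@B4, e@B3, f@B5}

Merge at B6: IN[B6] = OUT[B5] = {a@B1, b@B0, b@B3, c@B2, d@B4, e@B3, f@B5}
Applying B6's transfer function to that IN value gives OUT[B6] (row B6 above).

Answer: {a@B1, b@B0, b@B3, c@B2, d@B4, e@B3, f@B5}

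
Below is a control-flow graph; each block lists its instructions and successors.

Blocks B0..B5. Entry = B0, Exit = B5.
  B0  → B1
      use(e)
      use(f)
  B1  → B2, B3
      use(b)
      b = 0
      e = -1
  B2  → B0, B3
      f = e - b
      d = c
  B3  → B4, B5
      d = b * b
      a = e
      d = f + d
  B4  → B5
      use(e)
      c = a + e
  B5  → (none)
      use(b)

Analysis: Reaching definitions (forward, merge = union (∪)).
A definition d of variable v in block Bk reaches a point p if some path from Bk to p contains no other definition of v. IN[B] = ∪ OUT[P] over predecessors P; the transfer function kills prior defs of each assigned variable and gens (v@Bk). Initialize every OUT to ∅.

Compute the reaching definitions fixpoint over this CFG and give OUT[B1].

Answer: {b@B1, d@B2, e@B1, f@B2}

Trace:
Per-block solution:
  B0:  IN={b@B1, d@B2, e@B1, f@B2}  OUT={b@B1, d@B2, e@B1, f@B2}
  B1:  IN={b@B1, d@B2, e@B1, f@B2}  OUT={b@B1, d@B2, e@B1, f@B2}
  B2:  IN={b@B1, d@B2, e@B1, f@B2}  OUT={b@B1, d@B2, e@B1, f@B2}
  B3:  IN={b@B1, d@B2, e@B1, f@B2}  OUT={a@B3, b@B1, d@B3, e@B1, f@B2}
  B4:  IN={a@B3, b@B1, d@B3, e@B1, f@B2}  OUT={a@B3, b@B1, c@B4, d@B3, e@B1, f@B2}
  B5:  IN={a@B3, b@B1, c@B4, d@B3, e@B1, f@B2}  OUT={a@B3, b@B1, c@B4, d@B3, e@B1, f@B2}

Merge at B1: IN[B1] = OUT[B0] = {b@B1, d@B2, e@B1, f@B2}
Applying B1's transfer function to that IN value gives OUT[B1] (row B1 above).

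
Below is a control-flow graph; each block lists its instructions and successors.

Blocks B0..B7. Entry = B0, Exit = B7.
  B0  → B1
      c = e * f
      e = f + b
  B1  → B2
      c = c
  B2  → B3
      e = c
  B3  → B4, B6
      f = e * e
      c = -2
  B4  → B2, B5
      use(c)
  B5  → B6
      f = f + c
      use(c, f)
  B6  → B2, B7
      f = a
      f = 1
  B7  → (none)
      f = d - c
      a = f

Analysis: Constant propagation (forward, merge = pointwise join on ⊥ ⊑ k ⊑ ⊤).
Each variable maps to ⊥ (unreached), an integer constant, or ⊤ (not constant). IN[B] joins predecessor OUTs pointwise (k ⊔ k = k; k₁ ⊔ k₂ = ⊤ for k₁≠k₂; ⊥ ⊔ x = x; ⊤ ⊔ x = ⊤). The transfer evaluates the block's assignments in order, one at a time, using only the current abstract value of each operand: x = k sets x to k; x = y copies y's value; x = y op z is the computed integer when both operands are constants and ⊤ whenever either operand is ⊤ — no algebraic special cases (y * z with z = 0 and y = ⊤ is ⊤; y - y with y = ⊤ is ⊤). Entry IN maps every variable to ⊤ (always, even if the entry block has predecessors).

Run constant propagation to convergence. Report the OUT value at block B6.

Fixpoint table:
  B0: | IN=(all ⊤) | OUT=(all ⊤)
  B1: | IN=(all ⊤) | OUT=(all ⊤)
  B2: | IN=(all ⊤) | OUT=(all ⊤)
  B3: | IN=(all ⊤) | OUT={c:-2; rest ⊤}
  B4: | IN={c:-2; rest ⊤} | OUT={c:-2; rest ⊤}
  B5: | IN={c:-2; rest ⊤} | OUT={c:-2; rest ⊤}
  B6: | IN={c:-2; rest ⊤} | OUT={c:-2, f:1; rest ⊤}
  B7: | IN={c:-2, f:1; rest ⊤} | OUT={c:-2; rest ⊤}

Merge at B6: IN[B6] = OUT[B3] ⊔ OUT[B5] = {a: ⊤, b: ⊤, c: -2, d: ⊤, e: ⊤, f: ⊤}
Applying B6's transfer function to that IN value gives OUT[B6] (row B6 above).

Answer: {a: ⊤, b: ⊤, c: -2, d: ⊤, e: ⊤, f: 1}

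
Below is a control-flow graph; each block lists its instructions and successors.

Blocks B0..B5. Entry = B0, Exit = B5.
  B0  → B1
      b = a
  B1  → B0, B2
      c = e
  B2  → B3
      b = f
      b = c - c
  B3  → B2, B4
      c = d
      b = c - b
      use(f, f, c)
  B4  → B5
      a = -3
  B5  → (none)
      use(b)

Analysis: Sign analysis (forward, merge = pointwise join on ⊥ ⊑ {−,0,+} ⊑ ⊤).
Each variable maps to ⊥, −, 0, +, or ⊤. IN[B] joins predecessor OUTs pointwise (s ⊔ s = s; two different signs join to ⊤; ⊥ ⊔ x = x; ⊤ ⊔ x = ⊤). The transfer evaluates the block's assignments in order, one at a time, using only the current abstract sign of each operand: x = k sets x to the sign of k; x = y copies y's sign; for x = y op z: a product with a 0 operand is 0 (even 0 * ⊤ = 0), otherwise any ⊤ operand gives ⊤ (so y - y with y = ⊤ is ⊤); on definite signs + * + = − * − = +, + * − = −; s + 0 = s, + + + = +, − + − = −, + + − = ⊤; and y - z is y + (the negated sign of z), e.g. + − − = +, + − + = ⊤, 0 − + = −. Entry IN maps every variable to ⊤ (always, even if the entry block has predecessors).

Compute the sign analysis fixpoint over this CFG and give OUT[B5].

Answer: {a: -, b: ⊤, c: ⊤, d: ⊤, e: ⊤, f: ⊤}

Trace:
Fixpoint table:
  B0:   IN=(all ⊤)   OUT=(all ⊤)
  B1:   IN=(all ⊤)   OUT=(all ⊤)
  B2:   IN=(all ⊤)   OUT=(all ⊤)
  B3:   IN=(all ⊤)   OUT=(all ⊤)
  B4:   IN=(all ⊤)   OUT={a:-; rest ⊤}
  B5:   IN={a:-; rest ⊤}   OUT={a:-; rest ⊤}

Merge at B5: IN[B5] = OUT[B4] = {a: -, b: ⊤, c: ⊤, d: ⊤, e: ⊤, f: ⊤}
Applying B5's transfer function to that IN value gives OUT[B5] (row B5 above).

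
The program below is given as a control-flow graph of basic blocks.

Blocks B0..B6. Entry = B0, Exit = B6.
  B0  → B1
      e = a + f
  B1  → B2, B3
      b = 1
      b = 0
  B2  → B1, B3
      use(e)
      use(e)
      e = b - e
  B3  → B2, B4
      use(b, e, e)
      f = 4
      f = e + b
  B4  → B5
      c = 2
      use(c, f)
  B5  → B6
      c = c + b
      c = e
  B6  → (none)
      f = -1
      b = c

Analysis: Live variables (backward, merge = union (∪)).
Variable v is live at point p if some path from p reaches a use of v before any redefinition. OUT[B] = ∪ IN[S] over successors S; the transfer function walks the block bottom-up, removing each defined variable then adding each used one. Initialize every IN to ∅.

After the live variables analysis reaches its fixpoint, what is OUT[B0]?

Fixpoint table:
  B0:  IN={a, f}  OUT={e}
  B1:  IN={e}  OUT={b, e}
  B2:  IN={b, e}  OUT={b, e}
  B3:  IN={b, e}  OUT={b, e, f}
  B4:  IN={b, e, f}  OUT={b, c, e}
  B5:  IN={b, c, e}  OUT={c}
  B6:  IN={c}  OUT={}

Merge at B0: OUT[B0] = IN[B1] = {e}

Answer: {e}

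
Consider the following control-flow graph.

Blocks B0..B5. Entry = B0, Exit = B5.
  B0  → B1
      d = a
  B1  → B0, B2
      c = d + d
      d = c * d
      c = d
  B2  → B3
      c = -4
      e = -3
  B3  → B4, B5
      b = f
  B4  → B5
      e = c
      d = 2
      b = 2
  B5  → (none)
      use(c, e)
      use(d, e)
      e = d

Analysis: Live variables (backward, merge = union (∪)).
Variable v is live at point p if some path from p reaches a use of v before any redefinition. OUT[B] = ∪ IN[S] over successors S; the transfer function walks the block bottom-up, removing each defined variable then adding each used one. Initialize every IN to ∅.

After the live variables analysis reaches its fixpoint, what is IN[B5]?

Fixpoint table:
  B0: | IN={a, f} | OUT={a, d, f}
  B1: | IN={a, d, f} | OUT={a, d, f}
  B2: | IN={d, f} | OUT={c, d, e, f}
  B3: | IN={c, d, e, f} | OUT={c, d, e}
  B4: | IN={c} | OUT={c, d, e}
  B5: | IN={c, d, e} | OUT={}

B5 is the boundary node: OUT[B5] = {}
Applying B5's transfer function to that OUT value gives IN[B5] (row B5 above).

Answer: {c, d, e}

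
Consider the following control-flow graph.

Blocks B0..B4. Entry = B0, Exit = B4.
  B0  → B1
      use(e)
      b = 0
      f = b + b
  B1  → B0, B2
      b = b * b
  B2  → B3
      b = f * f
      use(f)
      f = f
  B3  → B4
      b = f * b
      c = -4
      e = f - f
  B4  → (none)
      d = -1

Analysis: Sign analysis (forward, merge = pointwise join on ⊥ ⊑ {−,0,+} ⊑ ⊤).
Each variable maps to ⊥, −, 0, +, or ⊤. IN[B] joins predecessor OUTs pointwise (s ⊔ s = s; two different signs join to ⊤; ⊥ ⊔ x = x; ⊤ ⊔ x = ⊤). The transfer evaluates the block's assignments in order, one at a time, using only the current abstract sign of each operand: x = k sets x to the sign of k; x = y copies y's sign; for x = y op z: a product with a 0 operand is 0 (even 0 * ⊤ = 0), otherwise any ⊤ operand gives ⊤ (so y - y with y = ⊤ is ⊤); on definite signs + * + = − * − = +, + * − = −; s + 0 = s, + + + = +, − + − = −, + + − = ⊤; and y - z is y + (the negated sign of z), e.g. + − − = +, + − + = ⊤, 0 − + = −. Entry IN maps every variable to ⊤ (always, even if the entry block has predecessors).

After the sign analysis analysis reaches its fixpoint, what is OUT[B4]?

Answer: {a: ⊤, b: 0, c: -, d: -, e: 0, f: 0}

Derivation:
Per-block solution:
  B0: | IN=(all ⊤) | OUT={b:0, f:0; rest ⊤}
  B1: | IN={b:0, f:0; rest ⊤} | OUT={b:0, f:0; rest ⊤}
  B2: | IN={b:0, f:0; rest ⊤} | OUT={b:0, f:0; rest ⊤}
  B3: | IN={b:0, f:0; rest ⊤} | OUT={b:0, c:-, e:0, f:0; rest ⊤}
  B4: | IN={b:0, c:-, e:0, f:0; rest ⊤} | OUT={b:0, c:-, d:-, e:0, f:0; rest ⊤}

Merge at B4: IN[B4] = OUT[B3] = {a: ⊤, b: 0, c: -, d: ⊤, e: 0, f: 0}
Applying B4's transfer function to that IN value gives OUT[B4] (row B4 above).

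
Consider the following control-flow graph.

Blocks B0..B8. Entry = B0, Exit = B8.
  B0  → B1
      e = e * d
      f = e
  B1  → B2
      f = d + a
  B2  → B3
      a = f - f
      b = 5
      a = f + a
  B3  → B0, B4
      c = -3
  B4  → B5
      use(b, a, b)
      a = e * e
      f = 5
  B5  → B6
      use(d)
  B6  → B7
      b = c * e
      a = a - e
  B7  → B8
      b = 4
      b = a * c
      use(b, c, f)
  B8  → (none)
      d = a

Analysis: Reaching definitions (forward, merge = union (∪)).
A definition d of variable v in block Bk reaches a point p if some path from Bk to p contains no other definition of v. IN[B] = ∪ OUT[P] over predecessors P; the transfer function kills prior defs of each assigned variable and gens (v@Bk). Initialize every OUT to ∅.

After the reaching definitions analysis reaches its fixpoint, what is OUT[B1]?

Answer: {a@B2, b@B2, c@B3, e@B0, f@B1}

Derivation:
Converged values:
  B0:   IN={a@B2, b@B2, c@B3, e@B0, f@B1}   OUT={a@B2, b@B2, c@B3, e@B0, f@B0}
  B1:   IN={a@B2, b@B2, c@B3, e@B0, f@B0}   OUT={a@B2, b@B2, c@B3, e@B0, f@B1}
  B2:   IN={a@B2, b@B2, c@B3, e@B0, f@B1}   OUT={a@B2, b@B2, c@B3, e@B0, f@B1}
  B3:   IN={a@B2, b@B2, c@B3, e@B0, f@B1}   OUT={a@B2, b@B2, c@B3, e@B0, f@B1}
  B4:   IN={a@B2, b@B2, c@B3, e@B0, f@B1}   OUT={a@B4, b@B2, c@B3, e@B0, f@B4}
  B5:   IN={a@B4, b@B2, c@B3, e@B0, f@B4}   OUT={a@B4, b@B2, c@B3, e@B0, f@B4}
  B6:   IN={a@B4, b@B2, c@B3, e@B0, f@B4}   OUT={a@B6, b@B6, c@B3, e@B0, f@B4}
  B7:   IN={a@B6, b@B6, c@B3, e@B0, f@B4}   OUT={a@B6, b@B7, c@B3, e@B0, f@B4}
  B8:   IN={a@B6, b@B7, c@B3, e@B0, f@B4}   OUT={a@B6, b@B7, c@B3, d@B8, e@B0, f@B4}

Merge at B1: IN[B1] = OUT[B0] = {a@B2, b@B2, c@B3, e@B0, f@B0}
Applying B1's transfer function to that IN value gives OUT[B1] (row B1 above).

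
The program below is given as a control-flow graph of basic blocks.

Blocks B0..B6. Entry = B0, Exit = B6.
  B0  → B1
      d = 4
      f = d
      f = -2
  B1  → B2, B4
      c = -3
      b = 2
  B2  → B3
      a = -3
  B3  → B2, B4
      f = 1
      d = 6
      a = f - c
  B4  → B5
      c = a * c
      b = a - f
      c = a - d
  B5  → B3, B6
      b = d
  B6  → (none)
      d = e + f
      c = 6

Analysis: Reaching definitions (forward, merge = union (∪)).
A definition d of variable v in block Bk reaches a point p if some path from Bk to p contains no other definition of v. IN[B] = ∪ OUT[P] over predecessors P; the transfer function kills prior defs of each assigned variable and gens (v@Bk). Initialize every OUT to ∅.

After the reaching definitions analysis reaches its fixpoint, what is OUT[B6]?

Answer: {a@B3, b@B5, c@B6, d@B6, f@B0, f@B3}

Derivation:
Fixpoint table:
  B0: | IN={} | OUT={d@B0, f@B0}
  B1: | IN={d@B0, f@B0} | OUT={b@B1, c@B1, d@B0, f@B0}
  B2: | IN={a@B3, b@B1, b@B5, c@B1, c@B4, d@B0, d@B3, f@B0, f@B3} | OUT={a@B2, b@B1, b@B5, c@B1, c@B4, d@B0, d@B3, f@B0, f@B3}
  B3: | IN={a@B2, a@B3, b@B1, b@B5, c@B1, c@B4, d@B0, d@B3, f@B0, f@B3} | OUT={a@B3, b@B1, b@B5, c@B1, c@B4, d@B3, f@B3}
  B4: | IN={a@B3, b@B1, b@B5, c@B1, c@B4, d@B0, d@B3, f@B0, f@B3} | OUT={a@B3, b@B4, c@B4, d@B0, d@B3, f@B0, f@B3}
  B5: | IN={a@B3, b@B4, c@B4, d@B0, d@B3, f@B0, f@B3} | OUT={a@B3, b@B5, c@B4, d@B0, d@B3, f@B0, f@B3}
  B6: | IN={a@B3, b@B5, c@B4, d@B0, d@B3, f@B0, f@B3} | OUT={a@B3, b@B5, c@B6, d@B6, f@B0, f@B3}

Merge at B6: IN[B6] = OUT[B5] = {a@B3, b@B5, c@B4, d@B0, d@B3, f@B0, f@B3}
Applying B6's transfer function to that IN value gives OUT[B6] (row B6 above).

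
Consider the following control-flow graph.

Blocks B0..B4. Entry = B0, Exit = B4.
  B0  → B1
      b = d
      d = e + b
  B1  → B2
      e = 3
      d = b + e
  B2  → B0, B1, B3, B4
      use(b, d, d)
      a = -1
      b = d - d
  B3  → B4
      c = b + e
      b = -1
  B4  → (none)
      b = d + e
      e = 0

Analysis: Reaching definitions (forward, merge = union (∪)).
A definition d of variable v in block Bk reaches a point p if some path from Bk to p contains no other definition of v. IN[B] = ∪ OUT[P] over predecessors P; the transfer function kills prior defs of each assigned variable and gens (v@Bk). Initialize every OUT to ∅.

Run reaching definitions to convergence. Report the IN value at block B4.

Converged values:
  B0: | IN={a@B2, b@B2, d@B1, e@B1} | OUT={a@B2, b@B0, d@B0, e@B1}
  B1: | IN={a@B2, b@B0, b@B2, d@B0, d@B1, e@B1} | OUT={a@B2, b@B0, b@B2, d@B1, e@B1}
  B2: | IN={a@B2, b@B0, b@B2, d@B1, e@B1} | OUT={a@B2, b@B2, d@B1, e@B1}
  B3: | IN={a@B2, b@B2, d@B1, e@B1} | OUT={a@B2, b@B3, c@B3, d@B1, e@B1}
  B4: | IN={a@B2, b@B2, b@B3, c@B3, d@B1, e@B1} | OUT={a@B2, b@B4, c@B3, d@B1, e@B4}

Merge at B4: IN[B4] = OUT[B2] ⊔ OUT[B3] = {a@B2, b@B2, b@B3, c@B3, d@B1, e@B1}

Answer: {a@B2, b@B2, b@B3, c@B3, d@B1, e@B1}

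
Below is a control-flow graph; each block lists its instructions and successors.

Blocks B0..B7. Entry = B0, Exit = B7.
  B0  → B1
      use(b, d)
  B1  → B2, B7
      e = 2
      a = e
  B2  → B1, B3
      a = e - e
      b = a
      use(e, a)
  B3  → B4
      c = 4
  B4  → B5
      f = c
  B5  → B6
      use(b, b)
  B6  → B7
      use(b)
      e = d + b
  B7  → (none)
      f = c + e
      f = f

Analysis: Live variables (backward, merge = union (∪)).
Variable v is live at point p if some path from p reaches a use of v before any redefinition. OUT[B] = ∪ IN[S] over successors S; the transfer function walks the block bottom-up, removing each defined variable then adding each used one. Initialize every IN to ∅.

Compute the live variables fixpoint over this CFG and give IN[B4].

Answer: {b, c, d}

Working:
Fixpoint table:
  B0: | IN={b, c, d} | OUT={c, d}
  B1: | IN={c, d} | OUT={c, d, e}
  B2: | IN={c, d, e} | OUT={b, c, d}
  B3: | IN={b, d} | OUT={b, c, d}
  B4: | IN={b, c, d} | OUT={b, c, d}
  B5: | IN={b, c, d} | OUT={b, c, d}
  B6: | IN={b, c, d} | OUT={c, e}
  B7: | IN={c, e} | OUT={}

Merge at B4: OUT[B4] = IN[B5] = {b, c, d}
Applying B4's transfer function to that OUT value gives IN[B4] (row B4 above).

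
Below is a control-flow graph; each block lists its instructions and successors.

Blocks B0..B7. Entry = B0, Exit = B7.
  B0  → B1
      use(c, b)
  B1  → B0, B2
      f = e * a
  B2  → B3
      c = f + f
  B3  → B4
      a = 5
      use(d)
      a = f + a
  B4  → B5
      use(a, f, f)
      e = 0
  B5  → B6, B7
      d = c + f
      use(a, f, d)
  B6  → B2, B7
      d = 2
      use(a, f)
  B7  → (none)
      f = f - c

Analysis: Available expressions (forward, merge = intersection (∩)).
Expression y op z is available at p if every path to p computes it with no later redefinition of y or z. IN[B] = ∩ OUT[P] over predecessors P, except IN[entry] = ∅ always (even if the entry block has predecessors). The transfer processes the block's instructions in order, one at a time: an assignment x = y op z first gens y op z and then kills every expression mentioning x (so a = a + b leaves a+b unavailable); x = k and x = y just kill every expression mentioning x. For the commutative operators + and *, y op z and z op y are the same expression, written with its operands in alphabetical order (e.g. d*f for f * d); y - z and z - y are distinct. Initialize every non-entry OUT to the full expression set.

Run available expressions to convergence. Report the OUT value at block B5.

Converged values:
  B0: | IN={} | OUT={}
  B1: | IN={} | OUT={a*e}
  B2: | IN={} | OUT={f+f}
  B3: | IN={f+f} | OUT={f+f}
  B4: | IN={f+f} | OUT={f+f}
  B5: | IN={f+f} | OUT={c+f, f+f}
  B6: | IN={c+f, f+f} | OUT={c+f, f+f}
  B7: | IN={c+f, f+f} | OUT={}

Merge at B5: IN[B5] = OUT[B4] = {f+f}
Applying B5's transfer function to that IN value gives OUT[B5] (row B5 above).

Answer: {c+f, f+f}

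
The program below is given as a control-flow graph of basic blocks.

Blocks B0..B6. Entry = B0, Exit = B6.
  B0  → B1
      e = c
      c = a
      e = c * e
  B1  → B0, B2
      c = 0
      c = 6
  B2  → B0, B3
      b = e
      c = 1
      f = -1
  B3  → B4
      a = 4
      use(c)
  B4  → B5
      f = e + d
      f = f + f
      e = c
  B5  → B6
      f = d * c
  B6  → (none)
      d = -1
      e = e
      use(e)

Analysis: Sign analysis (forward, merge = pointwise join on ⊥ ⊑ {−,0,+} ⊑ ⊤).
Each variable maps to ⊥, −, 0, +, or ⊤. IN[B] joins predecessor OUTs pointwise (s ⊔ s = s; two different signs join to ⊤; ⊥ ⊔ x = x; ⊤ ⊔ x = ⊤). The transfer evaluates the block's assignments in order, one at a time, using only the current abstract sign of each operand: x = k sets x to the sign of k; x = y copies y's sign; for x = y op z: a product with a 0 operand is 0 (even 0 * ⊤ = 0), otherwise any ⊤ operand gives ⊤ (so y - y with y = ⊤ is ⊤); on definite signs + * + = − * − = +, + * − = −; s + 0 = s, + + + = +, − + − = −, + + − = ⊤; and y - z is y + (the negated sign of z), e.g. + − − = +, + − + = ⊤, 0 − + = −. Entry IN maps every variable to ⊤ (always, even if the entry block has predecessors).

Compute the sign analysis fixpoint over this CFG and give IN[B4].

Answer: {a: +, b: ⊤, c: +, d: ⊤, e: ⊤, f: -}

Working:
Fixpoint table:
  B0:   IN=(all ⊤)   OUT=(all ⊤)
  B1:   IN=(all ⊤)   OUT={c:+; rest ⊤}
  B2:   IN={c:+; rest ⊤}   OUT={c:+, f:-; rest ⊤}
  B3:   IN={c:+, f:-; rest ⊤}   OUT={a:+, c:+, f:-; rest ⊤}
  B4:   IN={a:+, c:+, f:-; rest ⊤}   OUT={a:+, c:+, e:+; rest ⊤}
  B5:   IN={a:+, c:+, e:+; rest ⊤}   OUT={a:+, c:+, e:+; rest ⊤}
  B6:   IN={a:+, c:+, e:+; rest ⊤}   OUT={a:+, c:+, d:-, e:+; rest ⊤}

Merge at B4: IN[B4] = OUT[B3] = {a: +, b: ⊤, c: +, d: ⊤, e: ⊤, f: -}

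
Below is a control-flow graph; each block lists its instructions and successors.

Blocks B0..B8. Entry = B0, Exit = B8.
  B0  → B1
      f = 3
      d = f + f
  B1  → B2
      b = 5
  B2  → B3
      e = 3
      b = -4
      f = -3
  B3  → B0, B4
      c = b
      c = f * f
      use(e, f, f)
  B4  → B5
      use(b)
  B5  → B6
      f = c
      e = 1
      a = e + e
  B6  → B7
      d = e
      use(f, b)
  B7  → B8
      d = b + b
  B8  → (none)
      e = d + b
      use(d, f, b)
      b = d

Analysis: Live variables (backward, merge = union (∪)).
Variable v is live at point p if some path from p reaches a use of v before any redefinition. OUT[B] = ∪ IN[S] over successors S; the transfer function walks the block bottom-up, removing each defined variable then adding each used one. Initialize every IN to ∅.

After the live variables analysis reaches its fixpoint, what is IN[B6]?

Fixpoint table:
  B0:   IN={}   OUT={}
  B1:   IN={}   OUT={}
  B2:   IN={}   OUT={b, e, f}
  B3:   IN={b, e, f}   OUT={b, c}
  B4:   IN={b, c}   OUT={b, c}
  B5:   IN={b, c}   OUT={b, e, f}
  B6:   IN={b, e, f}   OUT={b, f}
  B7:   IN={b, f}   OUT={b, d, f}
  B8:   IN={b, d, f}   OUT={}

Merge at B6: OUT[B6] = IN[B7] = {b, f}
Applying B6's transfer function to that OUT value gives IN[B6] (row B6 above).

Answer: {b, e, f}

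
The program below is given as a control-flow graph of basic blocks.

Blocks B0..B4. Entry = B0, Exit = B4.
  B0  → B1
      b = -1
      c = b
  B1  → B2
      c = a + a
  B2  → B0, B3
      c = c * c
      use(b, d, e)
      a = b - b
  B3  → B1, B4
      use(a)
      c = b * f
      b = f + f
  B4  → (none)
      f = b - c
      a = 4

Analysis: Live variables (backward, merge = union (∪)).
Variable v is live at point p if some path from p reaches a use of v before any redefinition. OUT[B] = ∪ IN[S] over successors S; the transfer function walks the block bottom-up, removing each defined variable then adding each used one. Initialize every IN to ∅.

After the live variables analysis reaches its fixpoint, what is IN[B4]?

Fixpoint table:
  B0: | IN={a, d, e, f} | OUT={a, b, d, e, f}
  B1: | IN={a, b, d, e, f} | OUT={b, c, d, e, f}
  B2: | IN={b, c, d, e, f} | OUT={a, b, d, e, f}
  B3: | IN={a, b, d, e, f} | OUT={a, b, c, d, e, f}
  B4: | IN={b, c} | OUT={}

B4 is the boundary node: OUT[B4] = {}
Applying B4's transfer function to that OUT value gives IN[B4] (row B4 above).

Answer: {b, c}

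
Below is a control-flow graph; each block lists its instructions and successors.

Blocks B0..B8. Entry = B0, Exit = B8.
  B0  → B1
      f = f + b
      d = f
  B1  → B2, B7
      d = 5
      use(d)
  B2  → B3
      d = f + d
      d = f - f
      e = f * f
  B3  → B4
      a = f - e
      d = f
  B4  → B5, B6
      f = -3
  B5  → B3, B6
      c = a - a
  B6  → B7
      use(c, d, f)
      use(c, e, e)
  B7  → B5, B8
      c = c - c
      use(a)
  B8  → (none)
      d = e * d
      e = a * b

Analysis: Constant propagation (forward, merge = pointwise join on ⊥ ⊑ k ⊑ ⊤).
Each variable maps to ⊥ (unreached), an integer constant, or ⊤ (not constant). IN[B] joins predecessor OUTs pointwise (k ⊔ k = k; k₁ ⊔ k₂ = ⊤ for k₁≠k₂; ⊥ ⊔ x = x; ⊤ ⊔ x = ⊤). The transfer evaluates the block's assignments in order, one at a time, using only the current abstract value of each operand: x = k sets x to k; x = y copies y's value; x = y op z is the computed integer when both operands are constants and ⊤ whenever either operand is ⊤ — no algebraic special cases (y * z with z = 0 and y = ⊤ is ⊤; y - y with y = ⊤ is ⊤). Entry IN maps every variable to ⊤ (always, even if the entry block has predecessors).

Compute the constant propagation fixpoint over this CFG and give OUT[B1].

Fixpoint table:
  B0: | IN=(all ⊤) | OUT=(all ⊤)
  B1: | IN=(all ⊤) | OUT={d:5; rest ⊤}
  B2: | IN={d:5; rest ⊤} | OUT=(all ⊤)
  B3: | IN=(all ⊤) | OUT=(all ⊤)
  B4: | IN=(all ⊤) | OUT={f:-3; rest ⊤}
  B5: | IN=(all ⊤) | OUT=(all ⊤)
  B6: | IN=(all ⊤) | OUT=(all ⊤)
  B7: | IN=(all ⊤) | OUT=(all ⊤)
  B8: | IN=(all ⊤) | OUT=(all ⊤)

Merge at B1: IN[B1] = OUT[B0] = {a: ⊤, b: ⊤, c: ⊤, d: ⊤, e: ⊤, f: ⊤}
Applying B1's transfer function to that IN value gives OUT[B1] (row B1 above).

Answer: {a: ⊤, b: ⊤, c: ⊤, d: 5, e: ⊤, f: ⊤}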